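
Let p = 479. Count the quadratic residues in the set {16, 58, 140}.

2

(16/479) = +1 → QR.
(58/479) = -1 → non-residue.
(140/479) = +1 → QR.
Total quadratic residues among the 3: 2.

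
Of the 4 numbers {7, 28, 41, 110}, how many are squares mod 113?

(7/113) = +1 → QR.
(28/113) = +1 → QR.
(41/113) = +1 → QR.
(110/113) = -1 → non-residue.
Total quadratic residues among the 4: 3.

3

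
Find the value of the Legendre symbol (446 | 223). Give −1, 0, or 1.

First reduce: 446 ≡ 0 (mod 223).
Top reduces to 0: gcd > 1, so the symbol is 0.

0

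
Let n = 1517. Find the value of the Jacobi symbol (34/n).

-1

Pull out 2: since 1517 ≡ 5 (mod 8), (2/1517) = -1.
Reciprocity: 17 ≡ 1 and 1517 ≡ 1 (mod 4), so (17/1517) = +(1517/17).
Reduce top mod 17: now compute (4/17).
Pull out 2^2: since 17 ≡ 1 (mod 8), (2/17) = +1, so (2/17)^2 = +1.
Reached (1/17) = 1. Collecting the sign flips along the way, the symbol is -1.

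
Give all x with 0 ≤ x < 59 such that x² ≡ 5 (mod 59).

8, 51

Since 59 ≡ 3 (mod 4), a square root of 5 is 5^((59+1)/4) = 5^15 mod 59.
Repeated squaring: 5^2≡25, 5^4≡35, 5^8≡45 (mod 59).
5^15 = 5^(8+4+2+1) ≡ 51 (mod 59).
Check: 51² = 2601 ≡ 5 (mod 59). The two roots are 8 and 51.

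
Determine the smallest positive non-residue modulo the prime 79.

3

(2/79) = +1, so 2 is a residue.
(3/79) = −1, so 3 is the smallest positive non-residue mod 79.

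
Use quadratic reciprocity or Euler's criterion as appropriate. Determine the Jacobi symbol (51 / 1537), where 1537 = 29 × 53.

Reciprocity: 51 ≡ 3 and 1537 ≡ 1 (mod 4), so (51/1537) = +(1537/51).
Reduce top mod 51: now compute (7/51).
Reciprocity: 7 ≡ 3 and 51 ≡ 3 (mod 4), so (7/51) = −(51/7).
Reduce top mod 7: now compute (2/7).
Pull out 2: since 7 ≡ 7 (mod 8), (2/7) = +1.
Reached (1/7) = 1. Collecting the sign flips along the way, the symbol is -1.

-1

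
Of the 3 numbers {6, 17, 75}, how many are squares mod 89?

(6/89) = -1 → non-residue.
(17/89) = +1 → QR.
(75/89) = -1 → non-residue.
Total quadratic residues among the 3: 1.

1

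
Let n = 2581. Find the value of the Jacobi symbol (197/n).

-1

Reciprocity: 197 ≡ 1 and 2581 ≡ 1 (mod 4), so (197/2581) = +(2581/197).
Reduce top mod 197: now compute (20/197).
Pull out 2^2: since 197 ≡ 5 (mod 8), (2/197) = -1, so (2/197)^2 = +1.
Reciprocity: 5 ≡ 1 and 197 ≡ 1 (mod 4), so (5/197) = +(197/5).
Reduce top mod 5: now compute (2/5).
Pull out 2: since 5 ≡ 5 (mod 8), (2/5) = -1.
Reached (1/5) = 1. Collecting the sign flips along the way, the symbol is -1.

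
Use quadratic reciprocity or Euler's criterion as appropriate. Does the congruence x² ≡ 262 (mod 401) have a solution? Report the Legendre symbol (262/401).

-1

Pull out 2: since 401 ≡ 1 (mod 8), (2/401) = +1.
Reciprocity: 131 ≡ 3 and 401 ≡ 1 (mod 4), so (131/401) = +(401/131).
Reduce top mod 131: now compute (8/131).
Pull out 2^3: since 131 ≡ 3 (mod 8), (2/131) = -1, so (2/131)^3 = -1.
Reached (1/131) = 1. Collecting the sign flips along the way, the symbol is -1.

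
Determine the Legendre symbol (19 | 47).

-1

Reciprocity: 19 ≡ 3 and 47 ≡ 3 (mod 4), so (19/47) = −(47/19).
Reduce top mod 19: now compute (9/19).
Reciprocity: 9 ≡ 1 and 19 ≡ 3 (mod 4), so (9/19) = +(19/9).
Reduce top mod 9: now compute (1/9).
Reached (1/9) = 1. Collecting the sign flips along the way, the symbol is -1.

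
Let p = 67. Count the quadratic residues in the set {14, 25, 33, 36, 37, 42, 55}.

6

(14/67) = +1 → QR.
(25/67) = +1 → QR.
(33/67) = +1 → QR.
(36/67) = +1 → QR.
(37/67) = +1 → QR.
(42/67) = -1 → non-residue.
(55/67) = +1 → QR.
Total quadratic residues among the 7: 6.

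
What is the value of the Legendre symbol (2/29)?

-1

Pull out 2: since 29 ≡ 5 (mod 8), (2/29) = -1.
Reached (1/29) = 1. Collecting the sign flips along the way, the symbol is -1.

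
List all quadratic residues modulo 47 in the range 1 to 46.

Square k = 1,…,23 (k and 47−k give the same square):
1²=1, 2²=4, 3²=9, 4²=16, 5²=25, 6²=36, 7²≡2, 8²≡17, 9²≡34, 10²≡6, 11²≡27, 12²≡3, 13²≡28, 14²≡8, 15²≡37, 16²≡21, 17²≡7, 18²≡42, 19²≡32, 20²≡24, 21²≡18, 22²≡14, 23²≡12 (mod 47).
So the quadratic residues mod 47 are {1, 2, 3, 4, 6, 7, 8, 9, 12, 14, 16, 17, 18, 21, 24, 25, 27, 28, 32, 34, 36, 37, 42}.

1, 2, 3, 4, 6, 7, 8, 9, 12, 14, 16, 17, 18, 21, 24, 25, 27, 28, 32, 34, 36, 37, 42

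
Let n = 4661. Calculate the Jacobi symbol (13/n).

-1

Reciprocity: 13 ≡ 1 and 4661 ≡ 1 (mod 4), so (13/4661) = +(4661/13).
Reduce top mod 13: now compute (7/13).
Reciprocity: 7 ≡ 3 and 13 ≡ 1 (mod 4), so (7/13) = +(13/7).
Reduce top mod 7: now compute (6/7).
Pull out 2: since 7 ≡ 7 (mod 8), (2/7) = +1.
Reciprocity: 3 ≡ 3 and 7 ≡ 3 (mod 4), so (3/7) = −(7/3).
Reduce top mod 3: now compute (1/3).
Reached (1/3) = 1. Collecting the sign flips along the way, the symbol is -1.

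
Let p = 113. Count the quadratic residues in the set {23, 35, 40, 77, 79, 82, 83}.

(23/113) = -1 → non-residue.
(35/113) = -1 → non-residue.
(40/113) = -1 → non-residue.
(77/113) = +1 → QR.
(79/113) = -1 → non-residue.
(82/113) = +1 → QR.
(83/113) = +1 → QR.
Total quadratic residues among the 7: 3.

3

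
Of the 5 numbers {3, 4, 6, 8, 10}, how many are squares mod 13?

3

(3/13) = +1 → QR.
(4/13) = +1 → QR.
(6/13) = -1 → non-residue.
(8/13) = -1 → non-residue.
(10/13) = +1 → QR.
Total quadratic residues among the 5: 3.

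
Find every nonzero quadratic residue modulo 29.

Square k = 1,…,14 (k and 29−k give the same square):
1²=1, 2²=4, 3²=9, 4²=16, 5²=25, 6²≡7, 7²≡20, 8²≡6, 9²≡23, 10²≡13, 11²≡5, 12²≡28, 13²≡24, 14²≡22 (mod 29).
So the quadratic residues mod 29 are {1, 4, 5, 6, 7, 9, 13, 16, 20, 22, 23, 24, 25, 28}.

1, 4, 5, 6, 7, 9, 13, 16, 20, 22, 23, 24, 25, 28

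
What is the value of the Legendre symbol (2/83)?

-1

Pull out 2: since 83 ≡ 3 (mod 8), (2/83) = -1.
Reached (1/83) = 1. Collecting the sign flips along the way, the symbol is -1.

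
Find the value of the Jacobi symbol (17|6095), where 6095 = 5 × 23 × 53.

Reciprocity: 17 ≡ 1 and 6095 ≡ 3 (mod 4), so (17/6095) = +(6095/17).
Reduce top mod 17: now compute (9/17).
Reciprocity: 9 ≡ 1 and 17 ≡ 1 (mod 4), so (9/17) = +(17/9).
Reduce top mod 9: now compute (8/9).
Pull out 2^3: since 9 ≡ 1 (mod 8), (2/9) = +1, so (2/9)^3 = +1.
Reached (1/9) = 1. Collecting the sign flips along the way, the symbol is +1.

1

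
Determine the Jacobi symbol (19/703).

Reciprocity: 19 ≡ 3 and 703 ≡ 3 (mod 4), so (19/703) = −(703/19).
Reduce top mod 19: now compute (0/19).
Top reduces to 0: gcd > 1, so the symbol is 0.

0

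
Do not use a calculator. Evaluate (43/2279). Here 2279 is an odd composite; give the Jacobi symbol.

0

Reciprocity: 43 ≡ 3 and 2279 ≡ 3 (mod 4), so (43/2279) = −(2279/43).
Reduce top mod 43: now compute (0/43).
Top reduces to 0: gcd > 1, so the symbol is 0.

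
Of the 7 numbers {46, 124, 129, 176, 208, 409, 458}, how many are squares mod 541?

(46/541) = -1 → non-residue.
(124/541) = +1 → QR.
(129/541) = +1 → QR.
(176/541) = -1 → non-residue.
(208/541) = -1 → non-residue.
(409/541) = -1 → non-residue.
(458/541) = -1 → non-residue.
Total quadratic residues among the 7: 2.

2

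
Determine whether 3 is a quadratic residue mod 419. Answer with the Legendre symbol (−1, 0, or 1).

Reciprocity: 3 ≡ 3 and 419 ≡ 3 (mod 4), so (3/419) = −(419/3).
Reduce top mod 3: now compute (2/3).
Pull out 2: since 3 ≡ 3 (mod 8), (2/3) = -1.
Reached (1/3) = 1. Collecting the sign flips along the way, the symbol is +1.

1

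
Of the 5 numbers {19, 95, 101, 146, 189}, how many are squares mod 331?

4

(19/331) = +1 → QR.
(95/331) = +1 → QR.
(101/331) = -1 → non-residue.
(146/331) = +1 → QR.
(189/331) = +1 → QR.
Total quadratic residues among the 5: 4.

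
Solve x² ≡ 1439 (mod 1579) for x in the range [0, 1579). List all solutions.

Since 1579 ≡ 3 (mod 4), a square root of 1439 is 1439^((1579+1)/4) = 1439^395 mod 1579.
Repeated squaring: 1439^2≡652, 1439^4≡353, 1439^8≡1447, 1439^16≡55, 1439^32≡1446, 1439^64≡320, 1439^128≡1344, 1439^256≡1539 (mod 1579).
1439^395 = 1439^(256+128+8+2+1) ≡ 364 (mod 1579).
Check: 364² = 132496 ≡ 1439 (mod 1579). The two roots are 364 and 1215.

364, 1215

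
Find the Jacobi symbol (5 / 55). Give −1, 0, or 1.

Reciprocity: 5 ≡ 1 and 55 ≡ 3 (mod 4), so (5/55) = +(55/5).
Reduce top mod 5: now compute (0/5).
Top reduces to 0: gcd > 1, so the symbol is 0.

0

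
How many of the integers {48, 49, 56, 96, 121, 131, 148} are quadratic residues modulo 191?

4

(48/191) = +1 → QR.
(49/191) = +1 → QR.
(56/191) = -1 → non-residue.
(96/191) = +1 → QR.
(121/191) = +1 → QR.
(131/191) = -1 → non-residue.
(148/191) = -1 → non-residue.
Total quadratic residues among the 7: 4.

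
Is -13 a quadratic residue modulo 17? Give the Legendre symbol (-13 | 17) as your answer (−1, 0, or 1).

First reduce: -13 ≡ 4 (mod 17).
Pull out 2^2: since 17 ≡ 1 (mod 8), (2/17) = +1, so (2/17)^2 = +1.
Reached (1/17) = 1. Collecting the sign flips along the way, the symbol is +1.

1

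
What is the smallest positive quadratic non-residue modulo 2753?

(2/2753) = +1, so 2 is a residue.
(3/2753) = −1, so 3 is the smallest positive non-residue mod 2753.

3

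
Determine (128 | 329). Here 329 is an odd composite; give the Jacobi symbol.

1

Pull out 2^7: since 329 ≡ 1 (mod 8), (2/329) = +1, so (2/329)^7 = +1.
Reached (1/329) = 1. Collecting the sign flips along the way, the symbol is +1.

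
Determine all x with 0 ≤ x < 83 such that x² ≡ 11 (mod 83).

Since 83 ≡ 3 (mod 4), a square root of 11 is 11^((83+1)/4) = 11^21 mod 83.
Repeated squaring: 11^2≡38, 11^4≡33, 11^8≡10, 11^16≡17 (mod 83).
11^21 = 11^(16+4+1) ≡ 29 (mod 83).
Check: 29² = 841 ≡ 11 (mod 83). The two roots are 29 and 54.

29, 54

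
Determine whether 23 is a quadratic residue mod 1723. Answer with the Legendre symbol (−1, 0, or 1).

Reciprocity: 23 ≡ 3 and 1723 ≡ 3 (mod 4), so (23/1723) = −(1723/23).
Reduce top mod 23: now compute (21/23).
Reciprocity: 21 ≡ 1 and 23 ≡ 3 (mod 4), so (21/23) = +(23/21).
Reduce top mod 21: now compute (2/21).
Pull out 2: since 21 ≡ 5 (mod 8), (2/21) = -1.
Reached (1/21) = 1. Collecting the sign flips along the way, the symbol is +1.

1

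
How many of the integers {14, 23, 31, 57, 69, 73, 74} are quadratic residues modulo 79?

3

(14/79) = -1 → non-residue.
(23/79) = +1 → QR.
(31/79) = +1 → QR.
(57/79) = -1 → non-residue.
(69/79) = -1 → non-residue.
(73/79) = +1 → QR.
(74/79) = -1 → non-residue.
Total quadratic residues among the 7: 3.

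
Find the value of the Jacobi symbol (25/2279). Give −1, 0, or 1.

Reciprocity: 25 ≡ 1 and 2279 ≡ 3 (mod 4), so (25/2279) = +(2279/25).
Reduce top mod 25: now compute (4/25).
Pull out 2^2: since 25 ≡ 1 (mod 8), (2/25) = +1, so (2/25)^2 = +1.
Reached (1/25) = 1. Collecting the sign flips along the way, the symbol is +1.

1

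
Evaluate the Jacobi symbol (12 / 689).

Pull out 2^2: since 689 ≡ 1 (mod 8), (2/689) = +1, so (2/689)^2 = +1.
Reciprocity: 3 ≡ 3 and 689 ≡ 1 (mod 4), so (3/689) = +(689/3).
Reduce top mod 3: now compute (2/3).
Pull out 2: since 3 ≡ 3 (mod 8), (2/3) = -1.
Reached (1/3) = 1. Collecting the sign flips along the way, the symbol is -1.

-1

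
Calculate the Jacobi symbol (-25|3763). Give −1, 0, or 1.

First reduce: -25 ≡ 3738 (mod 3763).
Pull out 2: since 3763 ≡ 3 (mod 8), (2/3763) = -1.
Reciprocity: 1869 ≡ 1 and 3763 ≡ 3 (mod 4), so (1869/3763) = +(3763/1869).
Reduce top mod 1869: now compute (25/1869).
Reciprocity: 25 ≡ 1 and 1869 ≡ 1 (mod 4), so (25/1869) = +(1869/25).
Reduce top mod 25: now compute (19/25).
Reciprocity: 19 ≡ 3 and 25 ≡ 1 (mod 4), so (19/25) = +(25/19).
Reduce top mod 19: now compute (6/19).
Pull out 2: since 19 ≡ 3 (mod 8), (2/19) = -1.
Reciprocity: 3 ≡ 3 and 19 ≡ 3 (mod 4), so (3/19) = −(19/3).
Reduce top mod 3: now compute (1/3).
Reached (1/3) = 1. Collecting the sign flips along the way, the symbol is -1.

-1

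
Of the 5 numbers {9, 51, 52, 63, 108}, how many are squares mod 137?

(9/137) = +1 → QR.
(51/137) = -1 → non-residue.
(52/137) = -1 → non-residue.
(63/137) = +1 → QR.
(108/137) = -1 → non-residue.
Total quadratic residues among the 5: 2.

2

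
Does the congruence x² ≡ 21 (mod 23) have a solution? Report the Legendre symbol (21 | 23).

Reciprocity: 21 ≡ 1 and 23 ≡ 3 (mod 4), so (21/23) = +(23/21).
Reduce top mod 21: now compute (2/21).
Pull out 2: since 21 ≡ 5 (mod 8), (2/21) = -1.
Reached (1/21) = 1. Collecting the sign flips along the way, the symbol is -1.

-1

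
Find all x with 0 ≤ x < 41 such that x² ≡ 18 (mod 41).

10, 31

41 ≡ 1 (mod 4), so we find a root by search.
Trying successive values, 10² = 100 ≡ 18 (mod 41). The other root is 41 − 10 = 31.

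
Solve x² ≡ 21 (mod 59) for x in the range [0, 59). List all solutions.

Since 59 ≡ 3 (mod 4), a square root of 21 is 21^((59+1)/4) = 21^15 mod 59.
Repeated squaring: 21^2≡28, 21^4≡17, 21^8≡53 (mod 59).
21^15 = 21^(8+4+2+1) ≡ 27 (mod 59).
Check: 27² = 729 ≡ 21 (mod 59). The two roots are 27 and 32.

27, 32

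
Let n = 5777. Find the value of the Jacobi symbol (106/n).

Pull out 2: since 5777 ≡ 1 (mod 8), (2/5777) = +1.
Reciprocity: 53 ≡ 1 and 5777 ≡ 1 (mod 4), so (53/5777) = +(5777/53).
Reduce top mod 53: now compute (0/53).
Top reduces to 0: gcd > 1, so the symbol is 0.

0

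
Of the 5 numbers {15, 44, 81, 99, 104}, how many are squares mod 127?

5

(15/127) = +1 → QR.
(44/127) = +1 → QR.
(81/127) = +1 → QR.
(99/127) = +1 → QR.
(104/127) = +1 → QR.
Total quadratic residues among the 5: 5.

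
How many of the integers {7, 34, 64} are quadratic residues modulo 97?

(7/97) = -1 → non-residue.
(34/97) = -1 → non-residue.
(64/97) = +1 → QR.
Total quadratic residues among the 3: 1.

1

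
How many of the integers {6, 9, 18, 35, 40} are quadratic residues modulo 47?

3

(6/47) = +1 → QR.
(9/47) = +1 → QR.
(18/47) = +1 → QR.
(35/47) = -1 → non-residue.
(40/47) = -1 → non-residue.
Total quadratic residues among the 5: 3.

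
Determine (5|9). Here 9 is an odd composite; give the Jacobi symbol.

Reciprocity: 5 ≡ 1 and 9 ≡ 1 (mod 4), so (5/9) = +(9/5).
Reduce top mod 5: now compute (4/5).
Pull out 2^2: since 5 ≡ 5 (mod 8), (2/5) = -1, so (2/5)^2 = +1.
Reached (1/5) = 1. Collecting the sign flips along the way, the symbol is +1.

1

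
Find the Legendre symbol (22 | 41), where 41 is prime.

Pull out 2: since 41 ≡ 1 (mod 8), (2/41) = +1.
Reciprocity: 11 ≡ 3 and 41 ≡ 1 (mod 4), so (11/41) = +(41/11).
Reduce top mod 11: now compute (8/11).
Pull out 2^3: since 11 ≡ 3 (mod 8), (2/11) = -1, so (2/11)^3 = -1.
Reached (1/11) = 1. Collecting the sign flips along the way, the symbol is -1.

-1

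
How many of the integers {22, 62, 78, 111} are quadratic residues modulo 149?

(22/149) = +1 → QR.
(62/149) = -1 → non-residue.
(78/149) = -1 → non-residue.
(111/149) = -1 → non-residue.
Total quadratic residues among the 4: 1.

1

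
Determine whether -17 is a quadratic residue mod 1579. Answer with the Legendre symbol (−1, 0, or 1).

-1

First reduce: -17 ≡ 1562 (mod 1579).
Pull out 2: since 1579 ≡ 3 (mod 8), (2/1579) = -1.
Reciprocity: 781 ≡ 1 and 1579 ≡ 3 (mod 4), so (781/1579) = +(1579/781).
Reduce top mod 781: now compute (17/781).
Reciprocity: 17 ≡ 1 and 781 ≡ 1 (mod 4), so (17/781) = +(781/17).
Reduce top mod 17: now compute (16/17).
Pull out 2^4: since 17 ≡ 1 (mod 8), (2/17) = +1, so (2/17)^4 = +1.
Reached (1/17) = 1. Collecting the sign flips along the way, the symbol is -1.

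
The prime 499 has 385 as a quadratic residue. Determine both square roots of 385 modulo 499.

Since 499 ≡ 3 (mod 4), a square root of 385 is 385^((499+1)/4) = 385^125 mod 499.
Repeated squaring: 385^2≡22, 385^4≡484, 385^8≡225, 385^16≡226, 385^32≡178, 385^64≡247 (mod 499).
385^125 = 385^(64+32+16+8+4+1) ≡ 297 (mod 499).
Check: 297² = 88209 ≡ 385 (mod 499). The two roots are 202 and 297.

202, 297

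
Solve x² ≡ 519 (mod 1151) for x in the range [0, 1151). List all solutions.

Since 1151 ≡ 3 (mod 4), a square root of 519 is 519^((1151+1)/4) = 519^288 mod 1151.
Repeated squaring: 519^2≡27, 519^4≡729, 519^8≡830, 519^16≡602, 519^32≡990, 519^64≡599, 519^128≡840, 519^256≡37 (mod 1151).
519^288 = 519^(256+32) ≡ 949 (mod 1151).
Check: 949² = 900601 ≡ 519 (mod 1151). The two roots are 202 and 949.

202, 949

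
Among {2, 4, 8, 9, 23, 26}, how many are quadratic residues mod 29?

(2/29) = -1 → non-residue.
(4/29) = +1 → QR.
(8/29) = -1 → non-residue.
(9/29) = +1 → QR.
(23/29) = +1 → QR.
(26/29) = -1 → non-residue.
Total quadratic residues among the 6: 3.

3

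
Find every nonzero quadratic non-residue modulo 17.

Square k = 1,…,8 (k and 17−k give the same square):
1²=1, 2²=4, 3²=9, 4²=16, 5²≡8, 6²≡2, 7²≡15, 8²≡13 (mod 17).
The residues are {1, 2, 4, 8, 9, 13, 15, 16}; the non-residues are the remaining 8 nonzero classes.

3,5,6,7,10,11,12,14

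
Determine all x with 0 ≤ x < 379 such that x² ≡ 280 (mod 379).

118, 261

Since 379 ≡ 3 (mod 4), a square root of 280 is 280^((379+1)/4) = 280^95 mod 379.
Repeated squaring: 280^2≡326, 280^4≡156, 280^8≡80, 280^16≡336, 280^32≡333, 280^64≡221 (mod 379).
280^95 = 280^(64+16+8+4+2+1) ≡ 118 (mod 379).
Check: 118² = 13924 ≡ 280 (mod 379). The two roots are 118 and 261.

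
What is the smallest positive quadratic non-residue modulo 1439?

(2/1439) = +1, so 2 is a residue.
(3/1439) = +1, so 3 is a residue.
(4/1439) = +1, so 4 is a residue.
(5/1439) = +1, so 5 is a residue.
(6/1439) = +1, so 6 is a residue.
(7/1439) = −1, so 7 is the smallest positive non-residue mod 1439.

7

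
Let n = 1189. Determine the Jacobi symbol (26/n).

Pull out 2: since 1189 ≡ 5 (mod 8), (2/1189) = -1.
Reciprocity: 13 ≡ 1 and 1189 ≡ 1 (mod 4), so (13/1189) = +(1189/13).
Reduce top mod 13: now compute (6/13).
Pull out 2: since 13 ≡ 5 (mod 8), (2/13) = -1.
Reciprocity: 3 ≡ 3 and 13 ≡ 1 (mod 4), so (3/13) = +(13/3).
Reduce top mod 3: now compute (1/3).
Reached (1/3) = 1. Collecting the sign flips along the way, the symbol is +1.

1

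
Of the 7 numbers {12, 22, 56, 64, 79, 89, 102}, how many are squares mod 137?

3

(12/137) = -1 → non-residue.
(22/137) = +1 → QR.
(56/137) = +1 → QR.
(64/137) = +1 → QR.
(79/137) = -1 → non-residue.
(89/137) = -1 → non-residue.
(102/137) = -1 → non-residue.
Total quadratic residues among the 7: 3.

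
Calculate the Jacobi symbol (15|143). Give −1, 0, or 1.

-1

Reciprocity: 15 ≡ 3 and 143 ≡ 3 (mod 4), so (15/143) = −(143/15).
Reduce top mod 15: now compute (8/15).
Pull out 2^3: since 15 ≡ 7 (mod 8), (2/15) = +1, so (2/15)^3 = +1.
Reached (1/15) = 1. Collecting the sign flips along the way, the symbol is -1.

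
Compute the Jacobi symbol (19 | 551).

Reciprocity: 19 ≡ 3 and 551 ≡ 3 (mod 4), so (19/551) = −(551/19).
Reduce top mod 19: now compute (0/19).
Top reduces to 0: gcd > 1, so the symbol is 0.

0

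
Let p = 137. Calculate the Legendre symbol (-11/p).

1

First reduce: -11 ≡ 126 (mod 137).
Pull out 2: since 137 ≡ 1 (mod 8), (2/137) = +1.
Reciprocity: 63 ≡ 3 and 137 ≡ 1 (mod 4), so (63/137) = +(137/63).
Reduce top mod 63: now compute (11/63).
Reciprocity: 11 ≡ 3 and 63 ≡ 3 (mod 4), so (11/63) = −(63/11).
Reduce top mod 11: now compute (8/11).
Pull out 2^3: since 11 ≡ 3 (mod 8), (2/11) = -1, so (2/11)^3 = -1.
Reached (1/11) = 1. Collecting the sign flips along the way, the symbol is +1.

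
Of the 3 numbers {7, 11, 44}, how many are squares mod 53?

(7/53) = +1 → QR.
(11/53) = +1 → QR.
(44/53) = +1 → QR.
Total quadratic residues among the 3: 3.

3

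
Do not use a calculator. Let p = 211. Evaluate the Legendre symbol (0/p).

0

Top reduces to 0: gcd > 1, so the symbol is 0.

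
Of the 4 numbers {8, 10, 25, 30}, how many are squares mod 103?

3

(8/103) = +1 → QR.
(10/103) = -1 → non-residue.
(25/103) = +1 → QR.
(30/103) = +1 → QR.
Total quadratic residues among the 4: 3.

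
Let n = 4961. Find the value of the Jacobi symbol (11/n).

Reciprocity: 11 ≡ 3 and 4961 ≡ 1 (mod 4), so (11/4961) = +(4961/11).
Reduce top mod 11: now compute (0/11).
Top reduces to 0: gcd > 1, so the symbol is 0.

0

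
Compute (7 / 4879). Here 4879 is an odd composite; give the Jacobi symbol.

0

Reciprocity: 7 ≡ 3 and 4879 ≡ 3 (mod 4), so (7/4879) = −(4879/7).
Reduce top mod 7: now compute (0/7).
Top reduces to 0: gcd > 1, so the symbol is 0.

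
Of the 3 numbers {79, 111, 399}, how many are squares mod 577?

0

(79/577) = -1 → non-residue.
(111/577) = -1 → non-residue.
(399/577) = -1 → non-residue.
Total quadratic residues among the 3: 0.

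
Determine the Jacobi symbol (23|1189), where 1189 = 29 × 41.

1

Reciprocity: 23 ≡ 3 and 1189 ≡ 1 (mod 4), so (23/1189) = +(1189/23).
Reduce top mod 23: now compute (16/23).
Pull out 2^4: since 23 ≡ 7 (mod 8), (2/23) = +1, so (2/23)^4 = +1.
Reached (1/23) = 1. Collecting the sign flips along the way, the symbol is +1.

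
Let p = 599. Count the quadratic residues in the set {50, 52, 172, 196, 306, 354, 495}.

4

(50/599) = +1 → QR.
(52/599) = +1 → QR.
(172/599) = -1 → non-residue.
(196/599) = +1 → QR.
(306/599) = +1 → QR.
(354/599) = -1 → non-residue.
(495/599) = -1 → non-residue.
Total quadratic residues among the 7: 4.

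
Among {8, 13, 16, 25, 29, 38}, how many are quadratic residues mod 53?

5

(8/53) = -1 → non-residue.
(13/53) = +1 → QR.
(16/53) = +1 → QR.
(25/53) = +1 → QR.
(29/53) = +1 → QR.
(38/53) = +1 → QR.
Total quadratic residues among the 6: 5.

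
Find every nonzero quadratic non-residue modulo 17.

3 5 6 7 10 11 12 14

Square k = 1,…,8 (k and 17−k give the same square):
1²=1, 2²=4, 3²=9, 4²=16, 5²≡8, 6²≡2, 7²≡15, 8²≡13 (mod 17).
The residues are {1, 2, 4, 8, 9, 13, 15, 16}; the non-residues are the remaining 8 nonzero classes.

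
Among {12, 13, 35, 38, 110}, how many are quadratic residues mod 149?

(12/149) = -1 → non-residue.
(13/149) = -1 → non-residue.
(35/149) = +1 → QR.
(38/149) = -1 → non-residue.
(110/149) = +1 → QR.
Total quadratic residues among the 5: 2.

2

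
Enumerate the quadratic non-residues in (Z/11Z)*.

Square k = 1,…,5 (k and 11−k give the same square):
1²=1, 2²=4, 3²=9, 4²≡5, 5²≡3 (mod 11).
The residues are {1, 3, 4, 5, 9}; the non-residues are the remaining 5 nonzero classes.

2 6 7 8 10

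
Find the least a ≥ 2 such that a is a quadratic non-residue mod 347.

2

(2/347) = −1, so 2 is the smallest positive non-residue mod 347.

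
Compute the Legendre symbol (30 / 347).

Pull out 2: since 347 ≡ 3 (mod 8), (2/347) = -1.
Reciprocity: 15 ≡ 3 and 347 ≡ 3 (mod 4), so (15/347) = −(347/15).
Reduce top mod 15: now compute (2/15).
Pull out 2: since 15 ≡ 7 (mod 8), (2/15) = +1.
Reached (1/15) = 1. Collecting the sign flips along the way, the symbol is +1.

1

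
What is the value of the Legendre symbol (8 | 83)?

-1

Euler's criterion: (8/83) ≡ 8^41 (mod 83).
8^2 ≡ 64 (mod 83)
8^4 ≡ 29 (mod 83)
8^8 ≡ 11 (mod 83)
8^16 ≡ 38 (mod 83)
8^32 ≡ 33 (mod 83)
8^41 = 8^(32+8+1) ≡ 82 (mod 83).
Result is 82 ≡ −1, so (8/83) = −1.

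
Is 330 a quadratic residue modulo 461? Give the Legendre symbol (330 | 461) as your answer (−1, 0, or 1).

-1

Euler's criterion: (330/461) ≡ 330^230 (mod 461).
330^2 ≡ 104 (mod 461)
330^4 ≡ 213 (mod 461)
330^8 ≡ 191 (mod 461)
330^16 ≡ 62 (mod 461)
330^32 ≡ 156 (mod 461)
330^64 ≡ 364 (mod 461)
330^128 ≡ 189 (mod 461)
330^230 = 330^(128+64+32+4+2) ≡ 460 (mod 461).
Result is 460 ≡ −1, so (330/461) = −1.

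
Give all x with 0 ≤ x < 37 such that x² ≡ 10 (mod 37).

37 ≡ 1 (mod 4), so we find a root by search.
Trying successive values, 11² = 121 ≡ 10 (mod 37). The other root is 37 − 11 = 26.

11, 26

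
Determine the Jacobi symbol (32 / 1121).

Pull out 2^5: since 1121 ≡ 1 (mod 8), (2/1121) = +1, so (2/1121)^5 = +1.
Reached (1/1121) = 1. Collecting the sign flips along the way, the symbol is +1.

1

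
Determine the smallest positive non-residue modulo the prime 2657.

3

(2/2657) = +1, so 2 is a residue.
(3/2657) = −1, so 3 is the smallest positive non-residue mod 2657.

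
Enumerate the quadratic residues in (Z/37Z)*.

Square k = 1,…,18 (k and 37−k give the same square):
1²=1, 2²=4, 3²=9, 4²=16, 5²=25, 6²=36, 7²≡12, 8²≡27, 9²≡7, 10²≡26, 11²≡10, 12²≡33, 13²≡21, 14²≡11, 15²≡3, 16²≡34, 17²≡30, 18²≡28 (mod 37).
So the quadratic residues mod 37 are {1, 3, 4, 7, 9, 10, 11, 12, 16, 21, 25, 26, 27, 28, 30, 33, 34, 36}.

1,3,4,7,9,10,11,12,16,21,25,26,27,28,30,33,34,36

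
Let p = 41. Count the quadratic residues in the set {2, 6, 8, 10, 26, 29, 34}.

3

(2/41) = +1 → QR.
(6/41) = -1 → non-residue.
(8/41) = +1 → QR.
(10/41) = +1 → QR.
(26/41) = -1 → non-residue.
(29/41) = -1 → non-residue.
(34/41) = -1 → non-residue.
Total quadratic residues among the 7: 3.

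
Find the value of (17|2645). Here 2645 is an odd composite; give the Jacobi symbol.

-1

Reciprocity: 17 ≡ 1 and 2645 ≡ 1 (mod 4), so (17/2645) = +(2645/17).
Reduce top mod 17: now compute (10/17).
Pull out 2: since 17 ≡ 1 (mod 8), (2/17) = +1.
Reciprocity: 5 ≡ 1 and 17 ≡ 1 (mod 4), so (5/17) = +(17/5).
Reduce top mod 5: now compute (2/5).
Pull out 2: since 5 ≡ 5 (mod 8), (2/5) = -1.
Reached (1/5) = 1. Collecting the sign flips along the way, the symbol is -1.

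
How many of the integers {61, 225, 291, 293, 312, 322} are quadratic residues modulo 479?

5

(61/479) = +1 → QR.
(225/479) = +1 → QR.
(291/479) = +1 → QR.
(293/479) = +1 → QR.
(312/479) = -1 → non-residue.
(322/479) = +1 → QR.
Total quadratic residues among the 6: 5.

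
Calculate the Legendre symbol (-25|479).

First reduce: -25 ≡ 454 (mod 479).
Pull out 2: since 479 ≡ 7 (mod 8), (2/479) = +1.
Reciprocity: 227 ≡ 3 and 479 ≡ 3 (mod 4), so (227/479) = −(479/227).
Reduce top mod 227: now compute (25/227).
Reciprocity: 25 ≡ 1 and 227 ≡ 3 (mod 4), so (25/227) = +(227/25).
Reduce top mod 25: now compute (2/25).
Pull out 2: since 25 ≡ 1 (mod 8), (2/25) = +1.
Reached (1/25) = 1. Collecting the sign flips along the way, the symbol is -1.

-1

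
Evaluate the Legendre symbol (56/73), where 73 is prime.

-1

Pull out 2^3: since 73 ≡ 1 (mod 8), (2/73) = +1, so (2/73)^3 = +1.
Reciprocity: 7 ≡ 3 and 73 ≡ 1 (mod 4), so (7/73) = +(73/7).
Reduce top mod 7: now compute (3/7).
Reciprocity: 3 ≡ 3 and 7 ≡ 3 (mod 4), so (3/7) = −(7/3).
Reduce top mod 3: now compute (1/3).
Reached (1/3) = 1. Collecting the sign flips along the way, the symbol is -1.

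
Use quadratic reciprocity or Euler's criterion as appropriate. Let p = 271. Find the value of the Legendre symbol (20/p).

1

Pull out 2^2: since 271 ≡ 7 (mod 8), (2/271) = +1, so (2/271)^2 = +1.
Reciprocity: 5 ≡ 1 and 271 ≡ 3 (mod 4), so (5/271) = +(271/5).
Reduce top mod 5: now compute (1/5).
Reached (1/5) = 1. Collecting the sign flips along the way, the symbol is +1.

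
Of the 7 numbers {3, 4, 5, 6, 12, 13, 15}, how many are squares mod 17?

3

(3/17) = -1 → non-residue.
(4/17) = +1 → QR.
(5/17) = -1 → non-residue.
(6/17) = -1 → non-residue.
(12/17) = -1 → non-residue.
(13/17) = +1 → QR.
(15/17) = +1 → QR.
Total quadratic residues among the 7: 3.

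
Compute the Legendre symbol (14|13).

1

First reduce: 14 ≡ 1 (mod 13).
Reached (1/13) = 1. Collecting the sign flips along the way, the symbol is +1.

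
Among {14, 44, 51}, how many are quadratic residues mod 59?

1

(14/59) = -1 → non-residue.
(44/59) = -1 → non-residue.
(51/59) = +1 → QR.
Total quadratic residues among the 3: 1.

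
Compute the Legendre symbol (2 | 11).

-1

Euler's criterion: (2/11) ≡ 2^5 (mod 11).
2^2 ≡ 4 (mod 11)
2^4 ≡ 5 (mod 11)
2^5 = 2^(4+1) ≡ 10 (mod 11).
Result is 10 ≡ −1, so (2/11) = −1.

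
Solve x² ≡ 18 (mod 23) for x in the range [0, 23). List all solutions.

Since 23 ≡ 3 (mod 4), a square root of 18 is 18^((23+1)/4) = 18^6 mod 23.
Repeated squaring: 18^2≡2, 18^4≡4 (mod 23).
18^6 = 18^(4+2) ≡ 8 (mod 23).
Check: 8² = 64 ≡ 18 (mod 23). The two roots are 8 and 15.

8, 15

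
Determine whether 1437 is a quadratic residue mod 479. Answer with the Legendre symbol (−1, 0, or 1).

First reduce: 1437 ≡ 0 (mod 479).
Top reduces to 0: gcd > 1, so the symbol is 0.

0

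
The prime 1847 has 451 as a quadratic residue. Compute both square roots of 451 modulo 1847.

781, 1066

Since 1847 ≡ 3 (mod 4), a square root of 451 is 451^((1847+1)/4) = 451^462 mod 1847.
Repeated squaring: 451^2≡231, 451^4≡1645, 451^8≡170, 451^16≡1195, 451^32≡294, 451^64≡1474, 451^128≡604, 451^256≡957 (mod 1847).
451^462 = 451^(256+128+64+8+4+2) ≡ 1066 (mod 1847).
Check: 1066² = 1136356 ≡ 451 (mod 1847). The two roots are 781 and 1066.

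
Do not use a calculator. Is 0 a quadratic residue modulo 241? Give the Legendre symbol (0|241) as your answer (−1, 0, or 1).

0

Top reduces to 0: gcd > 1, so the symbol is 0.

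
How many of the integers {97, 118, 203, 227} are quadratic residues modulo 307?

3

(97/307) = +1 → QR.
(118/307) = +1 → QR.
(203/307) = -1 → non-residue.
(227/307) = +1 → QR.
Total quadratic residues among the 4: 3.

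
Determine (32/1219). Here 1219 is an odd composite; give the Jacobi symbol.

Pull out 2^5: since 1219 ≡ 3 (mod 8), (2/1219) = -1, so (2/1219)^5 = -1.
Reached (1/1219) = 1. Collecting the sign flips along the way, the symbol is -1.

-1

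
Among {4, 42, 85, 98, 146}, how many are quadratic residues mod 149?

3

(4/149) = +1 → QR.
(42/149) = +1 → QR.
(85/149) = +1 → QR.
(98/149) = -1 → non-residue.
(146/149) = -1 → non-residue.
Total quadratic residues among the 5: 3.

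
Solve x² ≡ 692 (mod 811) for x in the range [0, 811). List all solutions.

197, 614

Since 811 ≡ 3 (mod 4), a square root of 692 is 692^((811+1)/4) = 692^203 mod 811.
Repeated squaring: 692^2≡374, 692^4≡384, 692^8≡665, 692^16≡230, 692^32≡185, 692^64≡163, 692^128≡617 (mod 811).
692^203 = 692^(128+64+8+2+1) ≡ 197 (mod 811).
Check: 197² = 38809 ≡ 692 (mod 811). The two roots are 197 and 614.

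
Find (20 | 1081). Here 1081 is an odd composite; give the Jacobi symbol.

Pull out 2^2: since 1081 ≡ 1 (mod 8), (2/1081) = +1, so (2/1081)^2 = +1.
Reciprocity: 5 ≡ 1 and 1081 ≡ 1 (mod 4), so (5/1081) = +(1081/5).
Reduce top mod 5: now compute (1/5).
Reached (1/5) = 1. Collecting the sign flips along the way, the symbol is +1.

1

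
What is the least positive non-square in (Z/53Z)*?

(2/53) = −1, so 2 is the smallest positive non-residue mod 53.

2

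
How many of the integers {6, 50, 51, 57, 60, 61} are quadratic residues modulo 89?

(6/89) = -1 → non-residue.
(50/89) = +1 → QR.
(51/89) = -1 → non-residue.
(57/89) = +1 → QR.
(60/89) = -1 → non-residue.
(61/89) = -1 → non-residue.
Total quadratic residues among the 6: 2.

2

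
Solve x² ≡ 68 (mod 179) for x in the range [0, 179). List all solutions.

Since 179 ≡ 3 (mod 4), a square root of 68 is 68^((179+1)/4) = 68^45 mod 179.
Repeated squaring: 68^2≡149, 68^4≡5, 68^8≡25, 68^16≡88, 68^32≡47 (mod 179).
68^45 = 68^(32+8+4+1) ≡ 151 (mod 179).
Check: 151² = 22801 ≡ 68 (mod 179). The two roots are 28 and 151.

28, 151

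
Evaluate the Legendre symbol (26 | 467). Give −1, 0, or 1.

Euler's criterion: (26/467) ≡ 26^233 (mod 467).
26^2 ≡ 209 (mod 467)
26^4 ≡ 250 (mod 467)
26^8 ≡ 389 (mod 467)
26^16 ≡ 13 (mod 467)
26^32 ≡ 169 (mod 467)
26^64 ≡ 74 (mod 467)
26^128 ≡ 339 (mod 467)
26^233 = 26^(128+64+32+8+1) ≡ 466 (mod 467).
Result is 466 ≡ −1, so (26/467) = −1.

-1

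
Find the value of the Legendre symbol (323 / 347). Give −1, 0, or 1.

1

Euler's criterion: (323/347) ≡ 323^173 (mod 347).
323^2 ≡ 229 (mod 347)
323^4 ≡ 44 (mod 347)
323^8 ≡ 201 (mod 347)
323^16 ≡ 149 (mod 347)
323^32 ≡ 340 (mod 347)
323^64 ≡ 49 (mod 347)
323^128 ≡ 319 (mod 347)
323^173 = 323^(128+32+8+4+1) ≡ 1 (mod 347).
Result is 1, so (323/347) = 1.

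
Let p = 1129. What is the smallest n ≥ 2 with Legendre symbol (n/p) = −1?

(2/1129) = +1, so 2 is a residue.
(3/1129) = +1, so 3 is a residue.
(4/1129) = +1, so 4 is a residue.
(5/1129) = +1, so 5 is a residue.
(6/1129) = +1, so 6 is a residue.
(7/1129) = +1, so 7 is a residue.
(8/1129) = +1, so 8 is a residue.
(9/1129) = +1, so 9 is a residue.
(10/1129) = +1, so 10 is a residue.
(11/1129) = −1, so 11 is the smallest positive non-residue mod 1129.

11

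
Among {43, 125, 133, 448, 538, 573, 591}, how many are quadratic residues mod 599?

(43/599) = -1 → non-residue.
(125/599) = +1 → QR.
(133/599) = -1 → non-residue.
(448/599) = -1 → non-residue.
(538/599) = +1 → QR.
(573/599) = -1 → non-residue.
(591/599) = -1 → non-residue.
Total quadratic residues among the 7: 2.

2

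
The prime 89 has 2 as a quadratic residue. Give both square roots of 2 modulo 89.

25, 64

89 ≡ 1 (mod 4), so we find a root by search.
Trying successive values, 25² = 625 ≡ 2 (mod 89). The other root is 89 − 25 = 64.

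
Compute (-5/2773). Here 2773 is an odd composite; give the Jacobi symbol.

-1

First reduce: -5 ≡ 2768 (mod 2773).
Pull out 2^4: since 2773 ≡ 5 (mod 8), (2/2773) = -1, so (2/2773)^4 = +1.
Reciprocity: 173 ≡ 1 and 2773 ≡ 1 (mod 4), so (173/2773) = +(2773/173).
Reduce top mod 173: now compute (5/173).
Reciprocity: 5 ≡ 1 and 173 ≡ 1 (mod 4), so (5/173) = +(173/5).
Reduce top mod 5: now compute (3/5).
Reciprocity: 3 ≡ 3 and 5 ≡ 1 (mod 4), so (3/5) = +(5/3).
Reduce top mod 3: now compute (2/3).
Pull out 2: since 3 ≡ 3 (mod 8), (2/3) = -1.
Reached (1/3) = 1. Collecting the sign flips along the way, the symbol is -1.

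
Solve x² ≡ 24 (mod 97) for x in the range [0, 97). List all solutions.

97 ≡ 1 (mod 4), so we find a root by search.
Trying successive values, 11² = 121 ≡ 24 (mod 97). The other root is 97 − 11 = 86.

11, 86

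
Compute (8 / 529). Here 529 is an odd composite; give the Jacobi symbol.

Pull out 2^3: since 529 ≡ 1 (mod 8), (2/529) = +1, so (2/529)^3 = +1.
Reached (1/529) = 1. Collecting the sign flips along the way, the symbol is +1.

1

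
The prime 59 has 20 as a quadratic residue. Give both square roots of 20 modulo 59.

16, 43

Since 59 ≡ 3 (mod 4), a square root of 20 is 20^((59+1)/4) = 20^15 mod 59.
Repeated squaring: 20^2≡46, 20^4≡51, 20^8≡5 (mod 59).
20^15 = 20^(8+4+2+1) ≡ 16 (mod 59).
Check: 16² = 256 ≡ 20 (mod 59). The two roots are 16 and 43.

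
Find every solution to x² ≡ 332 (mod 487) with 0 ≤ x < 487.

229, 258

Since 487 ≡ 3 (mod 4), a square root of 332 is 332^((487+1)/4) = 332^122 mod 487.
Repeated squaring: 332^2≡162, 332^4≡433, 332^8≡481, 332^16≡36, 332^32≡322, 332^64≡440 (mod 487).
332^122 = 332^(64+32+16+8+2) ≡ 258 (mod 487).
Check: 258² = 66564 ≡ 332 (mod 487). The two roots are 229 and 258.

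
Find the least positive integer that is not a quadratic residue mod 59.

(2/59) = −1, so 2 is the smallest positive non-residue mod 59.

2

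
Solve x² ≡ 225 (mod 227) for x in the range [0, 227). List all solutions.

15, 212

Since 227 ≡ 3 (mod 4), a square root of 225 is 225^((227+1)/4) = 225^57 mod 227.
Repeated squaring: 225^2≡4, 225^4≡16, 225^8≡29, 225^16≡160, 225^32≡176 (mod 227).
225^57 = 225^(32+16+8+1) ≡ 212 (mod 227).
Check: 212² = 44944 ≡ 225 (mod 227). The two roots are 15 and 212.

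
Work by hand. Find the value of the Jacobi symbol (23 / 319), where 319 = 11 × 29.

1

Reciprocity: 23 ≡ 3 and 319 ≡ 3 (mod 4), so (23/319) = −(319/23).
Reduce top mod 23: now compute (20/23).
Pull out 2^2: since 23 ≡ 7 (mod 8), (2/23) = +1, so (2/23)^2 = +1.
Reciprocity: 5 ≡ 1 and 23 ≡ 3 (mod 4), so (5/23) = +(23/5).
Reduce top mod 5: now compute (3/5).
Reciprocity: 3 ≡ 3 and 5 ≡ 1 (mod 4), so (3/5) = +(5/3).
Reduce top mod 3: now compute (2/3).
Pull out 2: since 3 ≡ 3 (mod 8), (2/3) = -1.
Reached (1/3) = 1. Collecting the sign flips along the way, the symbol is +1.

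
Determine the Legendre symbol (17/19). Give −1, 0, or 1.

1

Euler's criterion: (17/19) ≡ 17^9 (mod 19).
17^2 ≡ 4 (mod 19)
17^4 ≡ 16 (mod 19)
17^8 ≡ 9 (mod 19)
17^9 = 17^(8+1) ≡ 1 (mod 19).
Result is 1, so (17/19) = 1.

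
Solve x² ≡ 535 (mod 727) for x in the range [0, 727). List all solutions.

Since 727 ≡ 3 (mod 4), a square root of 535 is 535^((727+1)/4) = 535^182 mod 727.
Repeated squaring: 535^2≡514, 535^4≡295, 535^8≡512, 535^16≡424, 535^32≡207, 535^64≡683, 535^128≡482 (mod 727).
535^182 = 535^(128+32+16+4+2) ≡ 142 (mod 727).
Check: 142² = 20164 ≡ 535 (mod 727). The two roots are 142 and 585.

142, 585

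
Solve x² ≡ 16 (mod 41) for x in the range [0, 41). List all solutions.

41 ≡ 1 (mod 4), so we find a root by search.
Trying successive values, 4² = 16 ≡ 16 (mod 41). The other root is 41 − 4 = 37.

4, 37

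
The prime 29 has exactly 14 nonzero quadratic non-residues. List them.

2,3,8,10,11,12,14,15,17,18,19,21,26,27

Square k = 1,…,14 (k and 29−k give the same square):
1²=1, 2²=4, 3²=9, 4²=16, 5²=25, 6²≡7, 7²≡20, 8²≡6, 9²≡23, 10²≡13, 11²≡5, 12²≡28, 13²≡24, 14²≡22 (mod 29).
The residues are {1, 4, 5, 6, 7, 9, 13, 16, 20, 22, 23, 24, 25, 28}; the non-residues are the remaining 14 nonzero classes.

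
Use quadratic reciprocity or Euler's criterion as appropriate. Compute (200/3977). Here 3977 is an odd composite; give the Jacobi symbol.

1

Pull out 2^3: since 3977 ≡ 1 (mod 8), (2/3977) = +1, so (2/3977)^3 = +1.
Reciprocity: 25 ≡ 1 and 3977 ≡ 1 (mod 4), so (25/3977) = +(3977/25).
Reduce top mod 25: now compute (2/25).
Pull out 2: since 25 ≡ 1 (mod 8), (2/25) = +1.
Reached (1/25) = 1. Collecting the sign flips along the way, the symbol is +1.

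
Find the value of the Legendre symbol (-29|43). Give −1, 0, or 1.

1

First reduce: -29 ≡ 14 (mod 43).
Pull out 2: since 43 ≡ 3 (mod 8), (2/43) = -1.
Reciprocity: 7 ≡ 3 and 43 ≡ 3 (mod 4), so (7/43) = −(43/7).
Reduce top mod 7: now compute (1/7).
Reached (1/7) = 1. Collecting the sign flips along the way, the symbol is +1.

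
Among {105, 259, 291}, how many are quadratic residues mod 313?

3

(105/313) = +1 → QR.
(259/313) = +1 → QR.
(291/313) = +1 → QR.
Total quadratic residues among the 3: 3.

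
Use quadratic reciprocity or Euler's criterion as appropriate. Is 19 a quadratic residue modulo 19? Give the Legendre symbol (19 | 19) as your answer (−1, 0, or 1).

0

First reduce: 19 ≡ 0 (mod 19).
Top reduces to 0: gcd > 1, so the symbol is 0.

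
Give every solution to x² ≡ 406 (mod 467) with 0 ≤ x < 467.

Since 467 ≡ 3 (mod 4), a square root of 406 is 406^((467+1)/4) = 406^117 mod 467.
Repeated squaring: 406^2≡452, 406^4≡225, 406^8≡189, 406^16≡229, 406^32≡137, 406^64≡89 (mod 467).
406^117 = 406^(64+32+16+4+1) ≡ 206 (mod 467).
Check: 206² = 42436 ≡ 406 (mod 467). The two roots are 206 and 261.

206, 261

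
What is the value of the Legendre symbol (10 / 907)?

Pull out 2: since 907 ≡ 3 (mod 8), (2/907) = -1.
Reciprocity: 5 ≡ 1 and 907 ≡ 3 (mod 4), so (5/907) = +(907/5).
Reduce top mod 5: now compute (2/5).
Pull out 2: since 5 ≡ 5 (mod 8), (2/5) = -1.
Reached (1/5) = 1. Collecting the sign flips along the way, the symbol is +1.

1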